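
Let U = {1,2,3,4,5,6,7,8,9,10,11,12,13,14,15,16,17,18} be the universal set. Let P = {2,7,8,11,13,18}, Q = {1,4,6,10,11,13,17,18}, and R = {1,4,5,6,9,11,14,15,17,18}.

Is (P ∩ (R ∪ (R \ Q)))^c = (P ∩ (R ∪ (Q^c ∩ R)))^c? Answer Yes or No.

Yes

R \ Q = {5,9,14,15}
R ∪ (R \ Q) = {1,4,5,6,9,11,14,15,17,18}
P ∩ (R ∪ (R \ Q)) = {11,18}
(P ∩ (R ∪ (R \ Q)))^c = {1,2,3,4,5,6,7,8,9,10,12,13,14,15,16,17}
Q^c = {2,3,5,7,8,9,12,14,15,16}
Q^c ∩ R = {5,9,14,15}
R ∪ (Q^c ∩ R) = {1,4,5,6,9,11,14,15,17,18}
P ∩ (R ∪ (Q^c ∩ R)) = {11,18}
(P ∩ (R ∪ (Q^c ∩ R)))^c = {1,2,3,4,5,6,7,8,9,10,12,13,14,15,16,17}
Both equal {1,2,3,4,5,6,7,8,9,10,12,13,14,15,16,17}, so (P ∩ (R ∪ (R \ Q)))^c = (P ∩ (R ∪ (Q^c ∩ R)))^c.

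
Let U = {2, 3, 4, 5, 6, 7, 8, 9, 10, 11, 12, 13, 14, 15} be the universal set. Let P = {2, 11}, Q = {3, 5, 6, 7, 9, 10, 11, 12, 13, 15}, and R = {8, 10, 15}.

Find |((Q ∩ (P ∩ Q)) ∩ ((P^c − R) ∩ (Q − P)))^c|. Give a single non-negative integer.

P ∩ Q = {11}
Q ∩ (P ∩ Q) = {11}
P^c = {3, 4, 5, 6, 7, 8, 9, 10, 12, 13, 14, 15}
P^c − R = {3, 4, 5, 6, 7, 9, 12, 13, 14}
Q − P = {3, 5, 6, 7, 9, 10, 12, 13, 15}
(P^c − R) ∩ (Q − P) = {3, 5, 6, 7, 9, 12, 13}
(Q ∩ (P ∩ Q)) ∩ ((P^c − R) ∩ (Q − P)) = {}
((Q ∩ (P ∩ Q)) ∩ ((P^c − R) ∩ (Q − P)))^c = {2, 3, 4, 5, 6, 7, 8, 9, 10, 11, 12, 13, 14, 15}
|((Q ∩ (P ∩ Q)) ∩ ((P^c − R) ∩ (Q − P)))^c| = 14

14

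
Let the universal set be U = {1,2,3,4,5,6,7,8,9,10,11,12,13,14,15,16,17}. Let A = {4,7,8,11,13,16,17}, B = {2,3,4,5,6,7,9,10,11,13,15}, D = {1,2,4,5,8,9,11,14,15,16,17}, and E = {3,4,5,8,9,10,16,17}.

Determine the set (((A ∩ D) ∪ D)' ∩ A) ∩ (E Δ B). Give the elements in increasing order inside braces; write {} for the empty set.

A ∩ D = {4,8,11,16,17}
(A ∩ D) ∪ D = {1,2,4,5,8,9,11,14,15,16,17}
((A ∩ D) ∪ D)' = {3,6,7,10,12,13}
((A ∩ D) ∪ D)' ∩ A = {7,13}
E Δ B = {2,6,7,8,11,13,15,16,17}
(((A ∩ D) ∪ D)' ∩ A) ∩ (E Δ B) = {7,13}

{7,13}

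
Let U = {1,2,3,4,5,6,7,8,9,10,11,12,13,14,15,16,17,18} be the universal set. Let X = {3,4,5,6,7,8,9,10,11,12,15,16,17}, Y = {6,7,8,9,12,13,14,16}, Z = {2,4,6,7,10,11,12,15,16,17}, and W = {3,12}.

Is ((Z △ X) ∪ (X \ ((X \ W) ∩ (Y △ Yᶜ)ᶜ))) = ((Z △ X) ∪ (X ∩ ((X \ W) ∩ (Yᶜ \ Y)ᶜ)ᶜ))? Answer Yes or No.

No

Z △ X = {2,3,5,8,9}
X \ W = {4,5,6,7,8,9,10,11,15,16,17}
Yᶜ = {1,2,3,4,5,10,11,15,17,18}
Y △ Yᶜ = {1,2,3,4,5,6,7,8,9,10,11,12,13,14,15,16,17,18}
(Y △ Yᶜ)ᶜ = {}
(X \ W) ∩ (Y △ Yᶜ)ᶜ = {}
X \ ((X \ W) ∩ (Y △ Yᶜ)ᶜ) = {3,4,5,6,7,8,9,10,11,12,15,16,17}
(Z △ X) ∪ (X \ ((X \ W) ∩ (Y △ Yᶜ)ᶜ)) = {2,3,4,5,6,7,8,9,10,11,12,15,16,17}
Yᶜ \ Y = {1,2,3,4,5,10,11,15,17,18}
(Yᶜ \ Y)ᶜ = {6,7,8,9,12,13,14,16}
(X \ W) ∩ (Yᶜ \ Y)ᶜ = {6,7,8,9,16}
((X \ W) ∩ (Yᶜ \ Y)ᶜ)ᶜ = {1,2,3,4,5,10,11,12,13,14,15,17,18}
X ∩ ((X \ W) ∩ (Yᶜ \ Y)ᶜ)ᶜ = {3,4,5,10,11,12,15,17}
(Z △ X) ∪ (X ∩ ((X \ W) ∩ (Yᶜ \ Y)ᶜ)ᶜ) = {2,3,4,5,8,9,10,11,12,15,17}
6 ∈ (Z △ X) ∪ (X \ ((X \ W) ∩ (Y △ Yᶜ)ᶜ)) but 6 ∉ (Z △ X) ∪ (X ∩ ((X \ W) ∩ (Yᶜ \ Y)ᶜ)ᶜ), so they differ.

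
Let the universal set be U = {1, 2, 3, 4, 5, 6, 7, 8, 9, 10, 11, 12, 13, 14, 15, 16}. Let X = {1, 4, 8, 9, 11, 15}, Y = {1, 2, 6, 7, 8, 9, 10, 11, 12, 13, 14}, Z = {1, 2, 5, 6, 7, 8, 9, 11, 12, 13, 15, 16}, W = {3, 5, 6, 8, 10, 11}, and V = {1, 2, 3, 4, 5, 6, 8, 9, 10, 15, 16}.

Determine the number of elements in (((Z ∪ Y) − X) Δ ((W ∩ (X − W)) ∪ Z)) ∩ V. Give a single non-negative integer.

Z ∪ Y = {1, 2, 5, 6, 7, 8, 9, 10, 11, 12, 13, 14, 15, 16}
(Z ∪ Y) − X = {2, 5, 6, 7, 10, 12, 13, 14, 16}
X − W = {1, 4, 9, 15}
W ∩ (X − W) = {}
(W ∩ (X − W)) ∪ Z = {1, 2, 5, 6, 7, 8, 9, 11, 12, 13, 15, 16}
((Z ∪ Y) − X) Δ ((W ∩ (X − W)) ∪ Z) = {1, 8, 9, 10, 11, 14, 15}
(((Z ∪ Y) − X) Δ ((W ∩ (X − W)) ∪ Z)) ∩ V = {1, 8, 9, 10, 15}
|(((Z ∪ Y) − X) Δ ((W ∩ (X − W)) ∪ Z)) ∩ V| = 5

5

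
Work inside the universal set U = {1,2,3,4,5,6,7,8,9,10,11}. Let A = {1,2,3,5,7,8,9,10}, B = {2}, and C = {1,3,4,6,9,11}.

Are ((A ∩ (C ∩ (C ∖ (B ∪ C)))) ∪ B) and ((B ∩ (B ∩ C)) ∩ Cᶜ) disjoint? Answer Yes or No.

Yes

B ∪ C = {1,2,3,4,6,9,11}
C ∖ (B ∪ C) = {}
C ∩ (C ∖ (B ∪ C)) = {}
A ∩ (C ∩ (C ∖ (B ∪ C))) = {}
(A ∩ (C ∩ (C ∖ (B ∪ C)))) ∪ B = {2}
B ∩ C = {}
B ∩ (B ∩ C) = {}
Cᶜ = {2,5,7,8,10}
(B ∩ (B ∩ C)) ∩ Cᶜ = {}
{2} and {} share no elements.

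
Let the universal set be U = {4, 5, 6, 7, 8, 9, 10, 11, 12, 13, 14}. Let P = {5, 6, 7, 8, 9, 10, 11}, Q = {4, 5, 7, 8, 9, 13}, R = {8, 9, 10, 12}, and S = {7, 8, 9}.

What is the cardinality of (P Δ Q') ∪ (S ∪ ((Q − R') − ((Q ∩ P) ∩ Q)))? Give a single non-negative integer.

6

Q' = {6, 10, 11, 12, 14}
P Δ Q' = {5, 7, 8, 9, 12, 14}
R' = {4, 5, 6, 7, 11, 13, 14}
Q − R' = {8, 9}
Q ∩ P = {5, 7, 8, 9}
(Q ∩ P) ∩ Q = {5, 7, 8, 9}
(Q − R') − ((Q ∩ P) ∩ Q) = {}
S ∪ ((Q − R') − ((Q ∩ P) ∩ Q)) = {7, 8, 9}
(P Δ Q') ∪ (S ∪ ((Q − R') − ((Q ∩ P) ∩ Q))) = {5, 7, 8, 9, 12, 14}
|(P Δ Q') ∪ (S ∪ ((Q − R') − ((Q ∩ P) ∩ Q)))| = 6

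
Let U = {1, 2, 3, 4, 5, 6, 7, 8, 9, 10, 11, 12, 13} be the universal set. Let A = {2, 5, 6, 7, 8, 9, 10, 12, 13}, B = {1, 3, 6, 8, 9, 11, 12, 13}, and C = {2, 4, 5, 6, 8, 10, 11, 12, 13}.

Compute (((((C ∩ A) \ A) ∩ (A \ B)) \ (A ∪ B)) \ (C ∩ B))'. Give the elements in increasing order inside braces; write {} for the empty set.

{1, 2, 3, 4, 5, 6, 7, 8, 9, 10, 11, 12, 13}

C ∩ A = {2, 5, 6, 8, 10, 12, 13}
(C ∩ A) \ A = {}
A \ B = {2, 5, 7, 10}
((C ∩ A) \ A) ∩ (A \ B) = {}
A ∪ B = {1, 2, 3, 5, 6, 7, 8, 9, 10, 11, 12, 13}
(((C ∩ A) \ A) ∩ (A \ B)) \ (A ∪ B) = {}
C ∩ B = {6, 8, 11, 12, 13}
((((C ∩ A) \ A) ∩ (A \ B)) \ (A ∪ B)) \ (C ∩ B) = {}
(((((C ∩ A) \ A) ∩ (A \ B)) \ (A ∪ B)) \ (C ∩ B))' = {1, 2, 3, 4, 5, 6, 7, 8, 9, 10, 11, 12, 13}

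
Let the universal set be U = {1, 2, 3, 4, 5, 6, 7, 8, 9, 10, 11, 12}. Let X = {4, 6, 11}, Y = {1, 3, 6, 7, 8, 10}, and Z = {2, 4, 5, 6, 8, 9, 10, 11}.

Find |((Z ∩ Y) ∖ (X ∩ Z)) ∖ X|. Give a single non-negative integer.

2

Z ∩ Y = {6, 8, 10}
X ∩ Z = {4, 6, 11}
(Z ∩ Y) ∖ (X ∩ Z) = {8, 10}
((Z ∩ Y) ∖ (X ∩ Z)) ∖ X = {8, 10}
|((Z ∩ Y) ∖ (X ∩ Z)) ∖ X| = 2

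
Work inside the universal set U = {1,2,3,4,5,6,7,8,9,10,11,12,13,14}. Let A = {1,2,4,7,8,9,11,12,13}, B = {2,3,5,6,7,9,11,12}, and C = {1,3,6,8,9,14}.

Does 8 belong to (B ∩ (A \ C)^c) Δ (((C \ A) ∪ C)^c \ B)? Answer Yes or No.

8 ∈ A and 8 ∈ C, so 8 ∉ A \ C
8 ∈ (A \ C)^c since 8 ∉ (A \ C)
8 ∉ B and 8 ∈ (A \ C)^c, so 8 ∉ B ∩ (A \ C)^c
8 ∈ C and 8 ∈ A, so 8 ∉ C \ A
8 ∉ (C \ A) and 8 ∈ C, so 8 ∈ (C \ A) ∪ C
8 ∉ ((C \ A) ∪ C)^c since 8 ∈ ((C \ A) ∪ C)
8 ∉ ((C \ A) ∪ C)^c and 8 ∉ B, so 8 ∉ ((C \ A) ∪ C)^c \ B
8 ∉ (B ∩ (A \ C)^c) and 8 ∉ (((C \ A) ∪ C)^c \ B), so 8 ∉ (B ∩ (A \ C)^c) Δ (((C \ A) ∪ C)^c \ B)

No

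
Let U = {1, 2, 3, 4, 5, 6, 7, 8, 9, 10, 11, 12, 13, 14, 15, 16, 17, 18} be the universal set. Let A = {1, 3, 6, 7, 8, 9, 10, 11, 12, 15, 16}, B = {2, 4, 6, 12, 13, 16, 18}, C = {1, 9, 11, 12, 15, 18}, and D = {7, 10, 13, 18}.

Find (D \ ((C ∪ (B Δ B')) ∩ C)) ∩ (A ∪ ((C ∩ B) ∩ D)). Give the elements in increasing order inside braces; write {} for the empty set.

{7, 10}

B' = {1, 3, 5, 7, 8, 9, 10, 11, 14, 15, 17}
B Δ B' = {1, 2, 3, 4, 5, 6, 7, 8, 9, 10, 11, 12, 13, 14, 15, 16, 17, 18}
C ∪ (B Δ B') = {1, 2, 3, 4, 5, 6, 7, 8, 9, 10, 11, 12, 13, 14, 15, 16, 17, 18}
(C ∪ (B Δ B')) ∩ C = {1, 9, 11, 12, 15, 18}
D \ ((C ∪ (B Δ B')) ∩ C) = {7, 10, 13}
C ∩ B = {12, 18}
(C ∩ B) ∩ D = {18}
A ∪ ((C ∩ B) ∩ D) = {1, 3, 6, 7, 8, 9, 10, 11, 12, 15, 16, 18}
(D \ ((C ∪ (B Δ B')) ∩ C)) ∩ (A ∪ ((C ∩ B) ∩ D)) = {7, 10}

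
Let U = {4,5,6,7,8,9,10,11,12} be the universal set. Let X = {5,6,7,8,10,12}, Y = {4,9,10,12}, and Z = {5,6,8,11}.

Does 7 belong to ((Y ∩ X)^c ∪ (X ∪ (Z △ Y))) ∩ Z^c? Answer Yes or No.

Yes

7 ∉ Y and 7 ∈ X, so 7 ∉ Y ∩ X
7 ∈ (Y ∩ X)^c since 7 ∉ (Y ∩ X)
7 ∉ Z and 7 ∉ Y, so 7 ∉ Z △ Y
7 ∈ X and 7 ∉ (Z △ Y), so 7 ∈ X ∪ (Z △ Y)
7 ∈ (Y ∩ X)^c and 7 ∈ (X ∪ (Z △ Y)), so 7 ∈ (Y ∩ X)^c ∪ (X ∪ (Z △ Y))
7 ∉ Z, so 7 ∈ Z^c
7 ∈ ((Y ∩ X)^c ∪ (X ∪ (Z △ Y))) and 7 ∈ Z^c, so 7 ∈ ((Y ∩ X)^c ∪ (X ∪ (Z △ Y))) ∩ Z^c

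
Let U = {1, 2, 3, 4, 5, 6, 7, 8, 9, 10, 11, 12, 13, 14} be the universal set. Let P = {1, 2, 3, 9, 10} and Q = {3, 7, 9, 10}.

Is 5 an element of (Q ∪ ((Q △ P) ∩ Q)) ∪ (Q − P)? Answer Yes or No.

No

5 ∉ Q and 5 ∉ P, so 5 ∉ Q △ P
5 ∉ (Q △ P) and 5 ∉ Q, so 5 ∉ (Q △ P) ∩ Q
5 ∉ Q and 5 ∉ ((Q △ P) ∩ Q), so 5 ∉ Q ∪ ((Q △ P) ∩ Q)
5 ∉ Q and 5 ∉ P, so 5 ∉ Q − P
5 ∉ (Q ∪ ((Q △ P) ∩ Q)) and 5 ∉ (Q − P), so 5 ∉ (Q ∪ ((Q △ P) ∩ Q)) ∪ (Q − P)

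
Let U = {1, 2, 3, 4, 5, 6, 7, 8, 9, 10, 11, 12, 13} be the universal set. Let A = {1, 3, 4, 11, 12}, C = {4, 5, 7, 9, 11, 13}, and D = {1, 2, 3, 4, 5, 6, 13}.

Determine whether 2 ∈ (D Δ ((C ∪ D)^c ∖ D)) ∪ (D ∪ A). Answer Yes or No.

2 ∉ C and 2 ∈ D, so 2 ∈ C ∪ D
2 ∉ (C ∪ D)^c since 2 ∈ (C ∪ D)
2 ∉ (C ∪ D)^c and 2 ∈ D, so 2 ∉ (C ∪ D)^c ∖ D
2 ∈ D and 2 ∉ ((C ∪ D)^c ∖ D), so 2 ∈ D Δ ((C ∪ D)^c ∖ D)
2 ∈ D and 2 ∉ A, so 2 ∈ D ∪ A
2 ∈ (D Δ ((C ∪ D)^c ∖ D)) and 2 ∈ (D ∪ A), so 2 ∈ (D Δ ((C ∪ D)^c ∖ D)) ∪ (D ∪ A)

Yes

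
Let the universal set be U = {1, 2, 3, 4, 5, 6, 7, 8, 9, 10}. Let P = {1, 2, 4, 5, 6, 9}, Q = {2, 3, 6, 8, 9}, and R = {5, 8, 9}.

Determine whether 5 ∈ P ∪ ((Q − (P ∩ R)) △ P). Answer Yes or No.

Yes

5 ∈ P and 5 ∈ R, so 5 ∈ P ∩ R
5 ∉ Q and 5 ∈ (P ∩ R), so 5 ∉ Q − (P ∩ R)
5 ∉ (Q − (P ∩ R)) and 5 ∈ P, so 5 ∈ (Q − (P ∩ R)) △ P
5 ∈ P and 5 ∈ ((Q − (P ∩ R)) △ P), so 5 ∈ P ∪ ((Q − (P ∩ R)) △ P)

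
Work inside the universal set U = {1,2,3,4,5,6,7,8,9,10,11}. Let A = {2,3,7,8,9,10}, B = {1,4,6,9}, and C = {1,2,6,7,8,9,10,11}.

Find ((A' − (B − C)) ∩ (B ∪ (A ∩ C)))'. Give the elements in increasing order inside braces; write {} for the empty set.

A' = {1,4,5,6,11}
B − C = {4}
A' − (B − C) = {1,5,6,11}
A ∩ C = {2,7,8,9,10}
B ∪ (A ∩ C) = {1,2,4,6,7,8,9,10}
(A' − (B − C)) ∩ (B ∪ (A ∩ C)) = {1,6}
((A' − (B − C)) ∩ (B ∪ (A ∩ C)))' = {2,3,4,5,7,8,9,10,11}

{2,3,4,5,7,8,9,10,11}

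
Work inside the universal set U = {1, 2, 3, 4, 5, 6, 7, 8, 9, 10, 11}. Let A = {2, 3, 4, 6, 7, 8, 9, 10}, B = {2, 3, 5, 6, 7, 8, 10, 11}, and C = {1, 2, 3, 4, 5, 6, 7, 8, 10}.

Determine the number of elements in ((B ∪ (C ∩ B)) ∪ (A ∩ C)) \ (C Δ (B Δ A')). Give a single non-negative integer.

C ∩ B = {2, 3, 5, 6, 7, 8, 10}
B ∪ (C ∩ B) = {2, 3, 5, 6, 7, 8, 10, 11}
A ∩ C = {2, 3, 4, 6, 7, 8, 10}
(B ∪ (C ∩ B)) ∪ (A ∩ C) = {2, 3, 4, 5, 6, 7, 8, 10, 11}
A' = {1, 5, 11}
B Δ A' = {1, 2, 3, 6, 7, 8, 10}
C Δ (B Δ A') = {4, 5}
((B ∪ (C ∩ B)) ∪ (A ∩ C)) \ (C Δ (B Δ A')) = {2, 3, 6, 7, 8, 10, 11}
|((B ∪ (C ∩ B)) ∪ (A ∩ C)) \ (C Δ (B Δ A'))| = 7

7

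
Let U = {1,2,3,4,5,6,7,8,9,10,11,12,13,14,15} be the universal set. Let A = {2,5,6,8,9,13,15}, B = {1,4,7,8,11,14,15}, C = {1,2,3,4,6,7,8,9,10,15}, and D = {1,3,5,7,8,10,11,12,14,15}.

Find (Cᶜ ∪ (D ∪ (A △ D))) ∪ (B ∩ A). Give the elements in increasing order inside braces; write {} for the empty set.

Cᶜ = {5,11,12,13,14}
A △ D = {1,2,3,6,7,9,10,11,12,13,14}
D ∪ (A △ D) = {1,2,3,5,6,7,8,9,10,11,12,13,14,15}
Cᶜ ∪ (D ∪ (A △ D)) = {1,2,3,5,6,7,8,9,10,11,12,13,14,15}
B ∩ A = {8,15}
(Cᶜ ∪ (D ∪ (A △ D))) ∪ (B ∩ A) = {1,2,3,5,6,7,8,9,10,11,12,13,14,15}

{1,2,3,5,6,7,8,9,10,11,12,13,14,15}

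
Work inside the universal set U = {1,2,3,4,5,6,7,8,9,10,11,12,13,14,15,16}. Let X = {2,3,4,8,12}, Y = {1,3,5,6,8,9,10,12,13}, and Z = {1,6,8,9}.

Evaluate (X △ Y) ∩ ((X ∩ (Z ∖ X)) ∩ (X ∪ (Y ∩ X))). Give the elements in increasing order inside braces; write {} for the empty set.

X △ Y = {1,2,4,5,6,9,10,13}
Z ∖ X = {1,6,9}
X ∩ (Z ∖ X) = {}
Y ∩ X = {3,8,12}
X ∪ (Y ∩ X) = {2,3,4,8,12}
(X ∩ (Z ∖ X)) ∩ (X ∪ (Y ∩ X)) = {}
(X △ Y) ∩ ((X ∩ (Z ∖ X)) ∩ (X ∪ (Y ∩ X))) = {}

{}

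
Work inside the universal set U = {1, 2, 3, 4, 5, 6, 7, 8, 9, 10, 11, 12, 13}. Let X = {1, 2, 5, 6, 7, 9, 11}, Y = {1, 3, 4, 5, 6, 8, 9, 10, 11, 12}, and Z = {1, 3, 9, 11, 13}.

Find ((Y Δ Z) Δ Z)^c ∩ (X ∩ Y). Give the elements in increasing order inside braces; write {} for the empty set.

{}

Y Δ Z = {4, 5, 6, 8, 10, 12, 13}
(Y Δ Z) Δ Z = {1, 3, 4, 5, 6, 8, 9, 10, 11, 12}
((Y Δ Z) Δ Z)^c = {2, 7, 13}
X ∩ Y = {1, 5, 6, 9, 11}
((Y Δ Z) Δ Z)^c ∩ (X ∩ Y) = {}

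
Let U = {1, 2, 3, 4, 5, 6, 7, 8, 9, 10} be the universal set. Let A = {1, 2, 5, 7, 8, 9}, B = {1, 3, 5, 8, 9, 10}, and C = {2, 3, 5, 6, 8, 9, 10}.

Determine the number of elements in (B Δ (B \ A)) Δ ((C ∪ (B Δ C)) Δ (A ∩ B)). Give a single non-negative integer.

8

B \ A = {3, 10}
B Δ (B \ A) = {1, 5, 8, 9}
B Δ C = {1, 2, 6}
C ∪ (B Δ C) = {1, 2, 3, 5, 6, 8, 9, 10}
A ∩ B = {1, 5, 8, 9}
(C ∪ (B Δ C)) Δ (A ∩ B) = {2, 3, 6, 10}
(B Δ (B \ A)) Δ ((C ∪ (B Δ C)) Δ (A ∩ B)) = {1, 2, 3, 5, 6, 8, 9, 10}
|(B Δ (B \ A)) Δ ((C ∪ (B Δ C)) Δ (A ∩ B))| = 8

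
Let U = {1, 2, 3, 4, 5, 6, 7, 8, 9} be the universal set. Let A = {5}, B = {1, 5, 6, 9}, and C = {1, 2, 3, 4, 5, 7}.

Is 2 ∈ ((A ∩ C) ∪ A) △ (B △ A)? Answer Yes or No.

No

2 ∉ A and 2 ∈ C, so 2 ∉ A ∩ C
2 ∉ (A ∩ C) and 2 ∉ A, so 2 ∉ (A ∩ C) ∪ A
2 ∉ B and 2 ∉ A, so 2 ∉ B △ A
2 ∉ ((A ∩ C) ∪ A) and 2 ∉ (B △ A), so 2 ∉ ((A ∩ C) ∪ A) △ (B △ A)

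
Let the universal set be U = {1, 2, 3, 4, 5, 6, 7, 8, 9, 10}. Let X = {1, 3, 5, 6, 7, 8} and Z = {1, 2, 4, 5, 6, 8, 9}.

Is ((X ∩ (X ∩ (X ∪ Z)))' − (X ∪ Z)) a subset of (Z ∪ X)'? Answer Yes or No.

X ∪ Z = {1, 2, 3, 4, 5, 6, 7, 8, 9}
X ∩ (X ∪ Z) = {1, 3, 5, 6, 7, 8}
X ∩ (X ∩ (X ∪ Z)) = {1, 3, 5, 6, 7, 8}
(X ∩ (X ∩ (X ∪ Z)))' = {2, 4, 9, 10}
(X ∩ (X ∩ (X ∪ Z)))' − (X ∪ Z) = {10}
Z ∪ X = {1, 2, 3, 4, 5, 6, 7, 8, 9}
(Z ∪ X)' = {10}
Every element of {10} is in {10}, so (X ∩ (X ∩ (X ∪ Z)))' − (X ∪ Z) ⊆ (Z ∪ X)'.

Yes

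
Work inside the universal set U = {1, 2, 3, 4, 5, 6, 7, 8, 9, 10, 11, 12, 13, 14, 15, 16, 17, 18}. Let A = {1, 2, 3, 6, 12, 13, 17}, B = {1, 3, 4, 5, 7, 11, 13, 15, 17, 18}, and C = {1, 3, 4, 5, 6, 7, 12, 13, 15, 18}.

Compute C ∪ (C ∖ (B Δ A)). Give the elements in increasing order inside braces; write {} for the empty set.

{1, 3, 4, 5, 6, 7, 12, 13, 15, 18}

B Δ A = {2, 4, 5, 6, 7, 11, 12, 15, 18}
C ∖ (B Δ A) = {1, 3, 13}
C ∪ (C ∖ (B Δ A)) = {1, 3, 4, 5, 6, 7, 12, 13, 15, 18}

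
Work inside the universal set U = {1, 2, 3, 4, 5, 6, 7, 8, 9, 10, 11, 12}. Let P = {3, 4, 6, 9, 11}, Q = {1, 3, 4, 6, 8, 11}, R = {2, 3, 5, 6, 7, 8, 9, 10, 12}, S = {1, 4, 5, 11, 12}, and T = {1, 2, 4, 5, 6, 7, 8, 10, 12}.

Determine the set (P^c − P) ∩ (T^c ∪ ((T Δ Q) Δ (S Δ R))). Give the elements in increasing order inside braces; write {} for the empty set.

{1, 5, 8, 12}

P^c = {1, 2, 5, 7, 8, 10, 12}
P^c − P = {1, 2, 5, 7, 8, 10, 12}
T^c = {3, 9, 11}
T Δ Q = {2, 3, 5, 7, 10, 11, 12}
S Δ R = {1, 2, 3, 4, 6, 7, 8, 9, 10, 11}
(T Δ Q) Δ (S Δ R) = {1, 4, 5, 6, 8, 9, 12}
T^c ∪ ((T Δ Q) Δ (S Δ R)) = {1, 3, 4, 5, 6, 8, 9, 11, 12}
(P^c − P) ∩ (T^c ∪ ((T Δ Q) Δ (S Δ R))) = {1, 5, 8, 12}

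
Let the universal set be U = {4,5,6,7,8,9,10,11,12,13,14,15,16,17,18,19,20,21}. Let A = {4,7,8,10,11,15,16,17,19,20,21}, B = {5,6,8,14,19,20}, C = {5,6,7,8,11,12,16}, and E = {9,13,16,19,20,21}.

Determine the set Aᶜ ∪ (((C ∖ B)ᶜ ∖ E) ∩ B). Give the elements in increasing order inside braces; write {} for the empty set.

{5,6,8,9,12,13,14,18}

Aᶜ = {5,6,9,12,13,14,18}
C ∖ B = {7,11,12,16}
(C ∖ B)ᶜ = {4,5,6,8,9,10,13,14,15,17,18,19,20,21}
(C ∖ B)ᶜ ∖ E = {4,5,6,8,10,14,15,17,18}
((C ∖ B)ᶜ ∖ E) ∩ B = {5,6,8,14}
Aᶜ ∪ (((C ∖ B)ᶜ ∖ E) ∩ B) = {5,6,8,9,12,13,14,18}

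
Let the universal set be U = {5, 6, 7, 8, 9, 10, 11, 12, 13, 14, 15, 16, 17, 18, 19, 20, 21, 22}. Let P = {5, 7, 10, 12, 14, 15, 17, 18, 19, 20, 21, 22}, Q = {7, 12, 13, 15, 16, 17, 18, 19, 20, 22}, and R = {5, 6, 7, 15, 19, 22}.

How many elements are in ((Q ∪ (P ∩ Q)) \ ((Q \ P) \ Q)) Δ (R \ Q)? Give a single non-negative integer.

12

P ∩ Q = {7, 12, 15, 17, 18, 19, 20, 22}
Q ∪ (P ∩ Q) = {7, 12, 13, 15, 16, 17, 18, 19, 20, 22}
Q \ P = {13, 16}
(Q \ P) \ Q = {}
(Q ∪ (P ∩ Q)) \ ((Q \ P) \ Q) = {7, 12, 13, 15, 16, 17, 18, 19, 20, 22}
R \ Q = {5, 6}
((Q ∪ (P ∩ Q)) \ ((Q \ P) \ Q)) Δ (R \ Q) = {5, 6, 7, 12, 13, 15, 16, 17, 18, 19, 20, 22}
|((Q ∪ (P ∩ Q)) \ ((Q \ P) \ Q)) Δ (R \ Q)| = 12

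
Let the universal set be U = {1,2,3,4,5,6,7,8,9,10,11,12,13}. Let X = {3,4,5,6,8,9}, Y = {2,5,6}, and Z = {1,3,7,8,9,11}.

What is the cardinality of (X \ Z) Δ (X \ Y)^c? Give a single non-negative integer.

X \ Z = {4,5,6}
X \ Y = {3,4,8,9}
(X \ Y)^c = {1,2,5,6,7,10,11,12,13}
(X \ Z) Δ (X \ Y)^c = {1,2,4,7,10,11,12,13}
|(X \ Z) Δ (X \ Y)^c| = 8

8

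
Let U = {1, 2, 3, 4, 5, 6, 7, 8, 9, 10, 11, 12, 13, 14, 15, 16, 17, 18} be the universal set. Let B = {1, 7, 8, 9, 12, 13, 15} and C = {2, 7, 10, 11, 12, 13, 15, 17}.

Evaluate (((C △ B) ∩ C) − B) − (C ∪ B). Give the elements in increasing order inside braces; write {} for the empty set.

C △ B = {1, 2, 8, 9, 10, 11, 17}
(C △ B) ∩ C = {2, 10, 11, 17}
((C △ B) ∩ C) − B = {2, 10, 11, 17}
C ∪ B = {1, 2, 7, 8, 9, 10, 11, 12, 13, 15, 17}
(((C △ B) ∩ C) − B) − (C ∪ B) = {}

{}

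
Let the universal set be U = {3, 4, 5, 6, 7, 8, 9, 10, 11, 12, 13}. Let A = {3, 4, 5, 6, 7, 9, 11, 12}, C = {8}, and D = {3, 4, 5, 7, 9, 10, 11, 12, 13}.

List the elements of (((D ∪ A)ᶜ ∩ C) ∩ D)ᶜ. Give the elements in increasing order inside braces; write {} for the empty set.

D ∪ A = {3, 4, 5, 6, 7, 9, 10, 11, 12, 13}
(D ∪ A)ᶜ = {8}
(D ∪ A)ᶜ ∩ C = {8}
((D ∪ A)ᶜ ∩ C) ∩ D = {}
(((D ∪ A)ᶜ ∩ C) ∩ D)ᶜ = {3, 4, 5, 6, 7, 8, 9, 10, 11, 12, 13}

{3, 4, 5, 6, 7, 8, 9, 10, 11, 12, 13}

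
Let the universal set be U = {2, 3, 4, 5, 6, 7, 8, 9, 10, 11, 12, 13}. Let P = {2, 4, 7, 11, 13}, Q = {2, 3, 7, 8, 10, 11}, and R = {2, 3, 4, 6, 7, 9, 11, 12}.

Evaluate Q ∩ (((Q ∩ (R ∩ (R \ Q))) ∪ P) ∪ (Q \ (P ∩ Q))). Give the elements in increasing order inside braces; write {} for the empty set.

{2, 3, 7, 8, 10, 11}

R \ Q = {4, 6, 9, 12}
R ∩ (R \ Q) = {4, 6, 9, 12}
Q ∩ (R ∩ (R \ Q)) = {}
(Q ∩ (R ∩ (R \ Q))) ∪ P = {2, 4, 7, 11, 13}
P ∩ Q = {2, 7, 11}
Q \ (P ∩ Q) = {3, 8, 10}
((Q ∩ (R ∩ (R \ Q))) ∪ P) ∪ (Q \ (P ∩ Q)) = {2, 3, 4, 7, 8, 10, 11, 13}
Q ∩ (((Q ∩ (R ∩ (R \ Q))) ∪ P) ∪ (Q \ (P ∩ Q))) = {2, 3, 7, 8, 10, 11}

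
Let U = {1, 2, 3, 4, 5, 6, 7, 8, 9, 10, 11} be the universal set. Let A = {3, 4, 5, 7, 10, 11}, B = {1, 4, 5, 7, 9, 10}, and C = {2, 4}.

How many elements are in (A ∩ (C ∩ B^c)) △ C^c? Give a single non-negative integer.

9

B^c = {2, 3, 6, 8, 11}
C ∩ B^c = {2}
A ∩ (C ∩ B^c) = {}
C^c = {1, 3, 5, 6, 7, 8, 9, 10, 11}
(A ∩ (C ∩ B^c)) △ C^c = {1, 3, 5, 6, 7, 8, 9, 10, 11}
|(A ∩ (C ∩ B^c)) △ C^c| = 9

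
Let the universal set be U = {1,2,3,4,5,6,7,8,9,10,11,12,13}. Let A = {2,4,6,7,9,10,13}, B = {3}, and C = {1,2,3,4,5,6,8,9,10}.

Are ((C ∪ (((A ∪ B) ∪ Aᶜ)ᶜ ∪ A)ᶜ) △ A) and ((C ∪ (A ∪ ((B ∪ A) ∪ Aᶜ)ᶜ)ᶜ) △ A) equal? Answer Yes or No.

A ∪ B = {2,3,4,6,7,9,10,13}
Aᶜ = {1,3,5,8,11,12}
(A ∪ B) ∪ Aᶜ = {1,2,3,4,5,6,7,8,9,10,11,12,13}
((A ∪ B) ∪ Aᶜ)ᶜ = {}
((A ∪ B) ∪ Aᶜ)ᶜ ∪ A = {2,4,6,7,9,10,13}
(((A ∪ B) ∪ Aᶜ)ᶜ ∪ A)ᶜ = {1,3,5,8,11,12}
C ∪ (((A ∪ B) ∪ Aᶜ)ᶜ ∪ A)ᶜ = {1,2,3,4,5,6,8,9,10,11,12}
(C ∪ (((A ∪ B) ∪ Aᶜ)ᶜ ∪ A)ᶜ) △ A = {1,3,5,7,8,11,12,13}
B ∪ A = {2,3,4,6,7,9,10,13}
(B ∪ A) ∪ Aᶜ = {1,2,3,4,5,6,7,8,9,10,11,12,13}
((B ∪ A) ∪ Aᶜ)ᶜ = {}
A ∪ ((B ∪ A) ∪ Aᶜ)ᶜ = {2,4,6,7,9,10,13}
(A ∪ ((B ∪ A) ∪ Aᶜ)ᶜ)ᶜ = {1,3,5,8,11,12}
C ∪ (A ∪ ((B ∪ A) ∪ Aᶜ)ᶜ)ᶜ = {1,2,3,4,5,6,8,9,10,11,12}
(C ∪ (A ∪ ((B ∪ A) ∪ Aᶜ)ᶜ)ᶜ) △ A = {1,3,5,7,8,11,12,13}
Both equal {1,3,5,7,8,11,12,13}, so (C ∪ (((A ∪ B) ∪ Aᶜ)ᶜ ∪ A)ᶜ) △ A = (C ∪ (A ∪ ((B ∪ A) ∪ Aᶜ)ᶜ)ᶜ) △ A.

Yes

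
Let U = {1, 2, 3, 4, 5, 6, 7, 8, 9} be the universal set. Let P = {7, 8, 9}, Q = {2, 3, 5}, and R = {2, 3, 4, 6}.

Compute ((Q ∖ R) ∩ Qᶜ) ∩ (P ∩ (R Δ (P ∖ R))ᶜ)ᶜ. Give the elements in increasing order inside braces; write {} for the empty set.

{}

Q ∖ R = {5}
Qᶜ = {1, 4, 6, 7, 8, 9}
(Q ∖ R) ∩ Qᶜ = {}
P ∖ R = {7, 8, 9}
R Δ (P ∖ R) = {2, 3, 4, 6, 7, 8, 9}
(R Δ (P ∖ R))ᶜ = {1, 5}
P ∩ (R Δ (P ∖ R))ᶜ = {}
(P ∩ (R Δ (P ∖ R))ᶜ)ᶜ = {1, 2, 3, 4, 5, 6, 7, 8, 9}
((Q ∖ R) ∩ Qᶜ) ∩ (P ∩ (R Δ (P ∖ R))ᶜ)ᶜ = {}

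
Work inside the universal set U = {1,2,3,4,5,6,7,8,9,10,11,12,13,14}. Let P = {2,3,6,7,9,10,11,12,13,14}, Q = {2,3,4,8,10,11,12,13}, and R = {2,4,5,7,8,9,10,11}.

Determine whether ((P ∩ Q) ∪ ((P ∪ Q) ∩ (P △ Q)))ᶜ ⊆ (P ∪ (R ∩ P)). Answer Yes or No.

P ∩ Q = {2,3,10,11,12,13}
P ∪ Q = {2,3,4,6,7,8,9,10,11,12,13,14}
P △ Q = {4,6,7,8,9,14}
(P ∪ Q) ∩ (P △ Q) = {4,6,7,8,9,14}
(P ∩ Q) ∪ ((P ∪ Q) ∩ (P △ Q)) = {2,3,4,6,7,8,9,10,11,12,13,14}
((P ∩ Q) ∪ ((P ∪ Q) ∩ (P △ Q)))ᶜ = {1,5}
R ∩ P = {2,7,9,10,11}
P ∪ (R ∩ P) = {2,3,6,7,9,10,11,12,13,14}
1 ∈ ((P ∩ Q) ∪ ((P ∪ Q) ∩ (P △ Q)))ᶜ but 1 ∉ P ∪ (R ∩ P), so the inclusion fails.

No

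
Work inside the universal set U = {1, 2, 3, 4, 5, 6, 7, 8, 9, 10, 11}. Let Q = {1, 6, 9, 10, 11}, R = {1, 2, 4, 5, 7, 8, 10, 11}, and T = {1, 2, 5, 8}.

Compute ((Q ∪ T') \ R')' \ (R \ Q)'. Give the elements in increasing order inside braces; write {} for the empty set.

T' = {3, 4, 6, 7, 9, 10, 11}
Q ∪ T' = {1, 3, 4, 6, 7, 9, 10, 11}
R' = {3, 6, 9}
(Q ∪ T') \ R' = {1, 4, 7, 10, 11}
((Q ∪ T') \ R')' = {2, 3, 5, 6, 8, 9}
R \ Q = {2, 4, 5, 7, 8}
(R \ Q)' = {1, 3, 6, 9, 10, 11}
((Q ∪ T') \ R')' \ (R \ Q)' = {2, 5, 8}

{2, 5, 8}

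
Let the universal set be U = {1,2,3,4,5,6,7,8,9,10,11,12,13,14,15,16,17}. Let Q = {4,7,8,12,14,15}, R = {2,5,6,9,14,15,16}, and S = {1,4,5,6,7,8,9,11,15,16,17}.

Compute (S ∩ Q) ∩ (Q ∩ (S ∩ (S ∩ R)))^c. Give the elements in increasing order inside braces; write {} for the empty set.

{4,7,8}

S ∩ Q = {4,7,8,15}
S ∩ R = {5,6,9,15,16}
S ∩ (S ∩ R) = {5,6,9,15,16}
Q ∩ (S ∩ (S ∩ R)) = {15}
(Q ∩ (S ∩ (S ∩ R)))^c = {1,2,3,4,5,6,7,8,9,10,11,12,13,14,16,17}
(S ∩ Q) ∩ (Q ∩ (S ∩ (S ∩ R)))^c = {4,7,8}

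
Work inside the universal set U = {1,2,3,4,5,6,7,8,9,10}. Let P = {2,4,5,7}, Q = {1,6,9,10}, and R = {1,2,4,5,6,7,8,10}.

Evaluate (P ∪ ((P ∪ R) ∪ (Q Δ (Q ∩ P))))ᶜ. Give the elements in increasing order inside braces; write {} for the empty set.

P ∪ R = {1,2,4,5,6,7,8,10}
Q ∩ P = {}
Q Δ (Q ∩ P) = {1,6,9,10}
(P ∪ R) ∪ (Q Δ (Q ∩ P)) = {1,2,4,5,6,7,8,9,10}
P ∪ ((P ∪ R) ∪ (Q Δ (Q ∩ P))) = {1,2,4,5,6,7,8,9,10}
(P ∪ ((P ∪ R) ∪ (Q Δ (Q ∩ P))))ᶜ = {3}

{3}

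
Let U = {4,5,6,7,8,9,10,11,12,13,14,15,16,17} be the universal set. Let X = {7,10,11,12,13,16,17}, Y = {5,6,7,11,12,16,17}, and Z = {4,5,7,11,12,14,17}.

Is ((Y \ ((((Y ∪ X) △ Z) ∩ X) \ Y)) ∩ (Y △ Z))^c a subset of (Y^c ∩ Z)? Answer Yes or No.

Y ∪ X = {5,6,7,10,11,12,13,16,17}
(Y ∪ X) △ Z = {4,6,10,13,14,16}
((Y ∪ X) △ Z) ∩ X = {10,13,16}
(((Y ∪ X) △ Z) ∩ X) \ Y = {10,13}
Y \ ((((Y ∪ X) △ Z) ∩ X) \ Y) = {5,6,7,11,12,16,17}
Y △ Z = {4,6,14,16}
(Y \ ((((Y ∪ X) △ Z) ∩ X) \ Y)) ∩ (Y △ Z) = {6,16}
((Y \ ((((Y ∪ X) △ Z) ∩ X) \ Y)) ∩ (Y △ Z))^c = {4,5,7,8,9,10,11,12,13,14,15,17}
Y^c = {4,8,9,10,13,14,15}
Y^c ∩ Z = {4,14}
5 ∈ ((Y \ ((((Y ∪ X) △ Z) ∩ X) \ Y)) ∩ (Y △ Z))^c but 5 ∉ Y^c ∩ Z, so the inclusion fails.

No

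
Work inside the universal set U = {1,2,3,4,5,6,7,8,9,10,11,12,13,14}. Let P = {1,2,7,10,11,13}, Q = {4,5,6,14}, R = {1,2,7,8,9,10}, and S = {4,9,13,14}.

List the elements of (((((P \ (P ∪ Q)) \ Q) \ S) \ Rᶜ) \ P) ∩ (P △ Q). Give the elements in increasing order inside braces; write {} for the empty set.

{}

P ∪ Q = {1,2,4,5,6,7,10,11,13,14}
P \ (P ∪ Q) = {}
(P \ (P ∪ Q)) \ Q = {}
((P \ (P ∪ Q)) \ Q) \ S = {}
Rᶜ = {3,4,5,6,11,12,13,14}
(((P \ (P ∪ Q)) \ Q) \ S) \ Rᶜ = {}
((((P \ (P ∪ Q)) \ Q) \ S) \ Rᶜ) \ P = {}
P △ Q = {1,2,4,5,6,7,10,11,13,14}
(((((P \ (P ∪ Q)) \ Q) \ S) \ Rᶜ) \ P) ∩ (P △ Q) = {}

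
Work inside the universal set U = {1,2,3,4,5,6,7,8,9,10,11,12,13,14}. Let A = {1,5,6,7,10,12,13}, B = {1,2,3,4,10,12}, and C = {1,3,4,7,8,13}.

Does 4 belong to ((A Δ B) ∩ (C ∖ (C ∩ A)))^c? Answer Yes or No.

No

4 ∉ A and 4 ∈ B, so 4 ∈ A Δ B
4 ∈ C and 4 ∉ A, so 4 ∉ C ∩ A
4 ∈ C and 4 ∉ (C ∩ A), so 4 ∈ C ∖ (C ∩ A)
4 ∈ (A Δ B) and 4 ∈ (C ∖ (C ∩ A)), so 4 ∈ (A Δ B) ∩ (C ∖ (C ∩ A))
4 ∉ ((A Δ B) ∩ (C ∖ (C ∩ A)))^c since 4 ∈ ((A Δ B) ∩ (C ∖ (C ∩ A)))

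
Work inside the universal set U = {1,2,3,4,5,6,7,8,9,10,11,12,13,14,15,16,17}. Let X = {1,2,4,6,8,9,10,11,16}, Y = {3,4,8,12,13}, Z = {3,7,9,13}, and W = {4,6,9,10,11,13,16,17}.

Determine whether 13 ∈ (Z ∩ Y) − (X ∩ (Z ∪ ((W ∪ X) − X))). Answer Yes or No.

13 ∈ Z and 13 ∈ Y, so 13 ∈ Z ∩ Y
13 ∈ W and 13 ∉ X, so 13 ∈ W ∪ X
13 ∈ (W ∪ X) and 13 ∉ X, so 13 ∈ (W ∪ X) − X
13 ∈ Z and 13 ∈ ((W ∪ X) − X), so 13 ∈ Z ∪ ((W ∪ X) − X)
13 ∉ X and 13 ∈ (Z ∪ ((W ∪ X) − X)), so 13 ∉ X ∩ (Z ∪ ((W ∪ X) − X))
13 ∈ (Z ∩ Y) and 13 ∉ (X ∩ (Z ∪ ((W ∪ X) − X))), so 13 ∈ (Z ∩ Y) − (X ∩ (Z ∪ ((W ∪ X) − X)))

Yes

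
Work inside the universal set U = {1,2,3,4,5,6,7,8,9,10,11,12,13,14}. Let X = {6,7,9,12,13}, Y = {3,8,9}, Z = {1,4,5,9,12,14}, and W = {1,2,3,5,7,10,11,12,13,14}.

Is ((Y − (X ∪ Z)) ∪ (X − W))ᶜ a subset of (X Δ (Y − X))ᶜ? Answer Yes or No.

No

X ∪ Z = {1,4,5,6,7,9,12,13,14}
Y − (X ∪ Z) = {3,8}
X − W = {6,9}
(Y − (X ∪ Z)) ∪ (X − W) = {3,6,8,9}
((Y − (X ∪ Z)) ∪ (X − W))ᶜ = {1,2,4,5,7,10,11,12,13,14}
Y − X = {3,8}
X Δ (Y − X) = {3,6,7,8,9,12,13}
(X Δ (Y − X))ᶜ = {1,2,4,5,10,11,14}
7 ∈ ((Y − (X ∪ Z)) ∪ (X − W))ᶜ but 7 ∉ (X Δ (Y − X))ᶜ, so the inclusion fails.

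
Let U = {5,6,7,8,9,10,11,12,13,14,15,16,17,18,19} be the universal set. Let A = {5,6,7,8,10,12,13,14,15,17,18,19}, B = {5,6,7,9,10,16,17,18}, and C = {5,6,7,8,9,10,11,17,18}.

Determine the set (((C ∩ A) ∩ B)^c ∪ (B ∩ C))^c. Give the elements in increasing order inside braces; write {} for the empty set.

{}

C ∩ A = {5,6,7,8,10,17,18}
(C ∩ A) ∩ B = {5,6,7,10,17,18}
((C ∩ A) ∩ B)^c = {8,9,11,12,13,14,15,16,19}
B ∩ C = {5,6,7,9,10,17,18}
((C ∩ A) ∩ B)^c ∪ (B ∩ C) = {5,6,7,8,9,10,11,12,13,14,15,16,17,18,19}
(((C ∩ A) ∩ B)^c ∪ (B ∩ C))^c = {}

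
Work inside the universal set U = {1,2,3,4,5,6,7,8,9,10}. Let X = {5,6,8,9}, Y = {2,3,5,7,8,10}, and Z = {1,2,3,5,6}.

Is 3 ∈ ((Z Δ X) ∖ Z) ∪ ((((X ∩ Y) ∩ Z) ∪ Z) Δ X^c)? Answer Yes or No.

No

3 ∈ Z and 3 ∉ X, so 3 ∈ Z Δ X
3 ∈ (Z Δ X) and 3 ∈ Z, so 3 ∉ (Z Δ X) ∖ Z
3 ∉ X and 3 ∈ Y, so 3 ∉ X ∩ Y
3 ∉ (X ∩ Y) and 3 ∈ Z, so 3 ∉ (X ∩ Y) ∩ Z
3 ∉ ((X ∩ Y) ∩ Z) and 3 ∈ Z, so 3 ∈ ((X ∩ Y) ∩ Z) ∪ Z
3 ∉ X, so 3 ∈ X^c
3 ∈ (((X ∩ Y) ∩ Z) ∪ Z) and 3 ∈ X^c, so 3 ∉ (((X ∩ Y) ∩ Z) ∪ Z) Δ X^c
3 ∉ ((Z Δ X) ∖ Z) and 3 ∉ ((((X ∩ Y) ∩ Z) ∪ Z) Δ X^c), so 3 ∉ ((Z Δ X) ∖ Z) ∪ ((((X ∩ Y) ∩ Z) ∪ Z) Δ X^c)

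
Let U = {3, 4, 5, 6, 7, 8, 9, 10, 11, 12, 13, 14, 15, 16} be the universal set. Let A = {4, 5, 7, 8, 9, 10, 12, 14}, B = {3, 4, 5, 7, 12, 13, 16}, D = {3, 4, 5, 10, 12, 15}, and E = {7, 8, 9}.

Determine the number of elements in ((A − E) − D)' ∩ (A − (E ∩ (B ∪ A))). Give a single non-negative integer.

A − E = {4, 5, 10, 12, 14}
(A − E) − D = {14}
((A − E) − D)' = {3, 4, 5, 6, 7, 8, 9, 10, 11, 12, 13, 15, 16}
B ∪ A = {3, 4, 5, 7, 8, 9, 10, 12, 13, 14, 16}
E ∩ (B ∪ A) = {7, 8, 9}
A − (E ∩ (B ∪ A)) = {4, 5, 10, 12, 14}
((A − E) − D)' ∩ (A − (E ∩ (B ∪ A))) = {4, 5, 10, 12}
|((A − E) − D)' ∩ (A − (E ∩ (B ∪ A)))| = 4

4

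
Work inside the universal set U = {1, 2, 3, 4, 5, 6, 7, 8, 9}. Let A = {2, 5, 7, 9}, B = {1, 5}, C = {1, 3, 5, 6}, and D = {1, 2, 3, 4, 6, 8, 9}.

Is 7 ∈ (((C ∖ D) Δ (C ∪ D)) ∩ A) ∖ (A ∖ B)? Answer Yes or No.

7 ∉ C and 7 ∉ D, so 7 ∉ C ∖ D
7 ∉ C and 7 ∉ D, so 7 ∉ C ∪ D
7 ∉ (C ∖ D) and 7 ∉ (C ∪ D), so 7 ∉ (C ∖ D) Δ (C ∪ D)
7 ∉ ((C ∖ D) Δ (C ∪ D)) and 7 ∈ A, so 7 ∉ ((C ∖ D) Δ (C ∪ D)) ∩ A
7 ∈ A and 7 ∉ B, so 7 ∈ A ∖ B
7 ∉ (((C ∖ D) Δ (C ∪ D)) ∩ A) and 7 ∈ (A ∖ B), so 7 ∉ (((C ∖ D) Δ (C ∪ D)) ∩ A) ∖ (A ∖ B)

No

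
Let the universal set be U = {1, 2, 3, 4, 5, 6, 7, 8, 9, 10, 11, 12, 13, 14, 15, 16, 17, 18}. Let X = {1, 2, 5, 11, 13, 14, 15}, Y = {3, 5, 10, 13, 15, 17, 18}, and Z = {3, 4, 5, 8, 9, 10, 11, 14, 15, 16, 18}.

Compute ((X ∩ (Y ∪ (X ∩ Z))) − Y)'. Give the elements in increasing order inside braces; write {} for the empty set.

{1, 2, 3, 4, 5, 6, 7, 8, 9, 10, 12, 13, 15, 16, 17, 18}

X ∩ Z = {5, 11, 14, 15}
Y ∪ (X ∩ Z) = {3, 5, 10, 11, 13, 14, 15, 17, 18}
X ∩ (Y ∪ (X ∩ Z)) = {5, 11, 13, 14, 15}
(X ∩ (Y ∪ (X ∩ Z))) − Y = {11, 14}
((X ∩ (Y ∪ (X ∩ Z))) − Y)' = {1, 2, 3, 4, 5, 6, 7, 8, 9, 10, 12, 13, 15, 16, 17, 18}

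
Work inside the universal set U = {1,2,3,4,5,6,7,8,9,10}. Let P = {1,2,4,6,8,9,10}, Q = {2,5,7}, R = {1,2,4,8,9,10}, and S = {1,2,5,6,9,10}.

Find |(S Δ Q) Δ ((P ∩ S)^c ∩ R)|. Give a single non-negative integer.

7

S Δ Q = {1,6,7,9,10}
P ∩ S = {1,2,6,9,10}
(P ∩ S)^c = {3,4,5,7,8}
(P ∩ S)^c ∩ R = {4,8}
(S Δ Q) Δ ((P ∩ S)^c ∩ R) = {1,4,6,7,8,9,10}
|(S Δ Q) Δ ((P ∩ S)^c ∩ R)| = 7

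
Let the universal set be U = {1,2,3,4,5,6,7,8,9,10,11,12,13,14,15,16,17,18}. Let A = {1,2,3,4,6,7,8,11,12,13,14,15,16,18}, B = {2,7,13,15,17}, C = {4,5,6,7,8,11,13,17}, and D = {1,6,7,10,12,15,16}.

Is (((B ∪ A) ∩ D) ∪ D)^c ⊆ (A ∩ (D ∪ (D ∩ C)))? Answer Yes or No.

No

B ∪ A = {1,2,3,4,6,7,8,11,12,13,14,15,16,17,18}
(B ∪ A) ∩ D = {1,6,7,12,15,16}
((B ∪ A) ∩ D) ∪ D = {1,6,7,10,12,15,16}
(((B ∪ A) ∩ D) ∪ D)^c = {2,3,4,5,8,9,11,13,14,17,18}
D ∩ C = {6,7}
D ∪ (D ∩ C) = {1,6,7,10,12,15,16}
A ∩ (D ∪ (D ∩ C)) = {1,6,7,12,15,16}
2 ∈ (((B ∪ A) ∩ D) ∪ D)^c but 2 ∉ A ∩ (D ∪ (D ∩ C)), so the inclusion fails.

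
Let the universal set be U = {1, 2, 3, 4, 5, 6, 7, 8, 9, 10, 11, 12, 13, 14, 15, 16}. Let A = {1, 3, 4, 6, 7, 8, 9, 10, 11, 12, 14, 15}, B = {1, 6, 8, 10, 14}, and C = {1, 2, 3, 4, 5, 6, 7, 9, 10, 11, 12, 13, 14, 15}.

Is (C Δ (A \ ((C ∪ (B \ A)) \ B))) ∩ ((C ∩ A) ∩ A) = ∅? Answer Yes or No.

No

B \ A = {}
C ∪ (B \ A) = {1, 2, 3, 4, 5, 6, 7, 9, 10, 11, 12, 13, 14, 15}
(C ∪ (B \ A)) \ B = {2, 3, 4, 5, 7, 9, 11, 12, 13, 15}
A \ ((C ∪ (B \ A)) \ B) = {1, 6, 8, 10, 14}
C Δ (A \ ((C ∪ (B \ A)) \ B)) = {2, 3, 4, 5, 7, 8, 9, 11, 12, 13, 15}
C ∩ A = {1, 3, 4, 6, 7, 9, 10, 11, 12, 14, 15}
(C ∩ A) ∩ A = {1, 3, 4, 6, 7, 9, 10, 11, 12, 14, 15}
3 lies in both, so they are not disjoint.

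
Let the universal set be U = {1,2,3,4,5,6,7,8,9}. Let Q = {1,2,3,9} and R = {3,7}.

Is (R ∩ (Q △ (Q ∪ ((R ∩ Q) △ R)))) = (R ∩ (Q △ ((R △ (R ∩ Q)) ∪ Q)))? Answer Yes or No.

R ∩ Q = {3}
(R ∩ Q) △ R = {7}
Q ∪ ((R ∩ Q) △ R) = {1,2,3,7,9}
Q △ (Q ∪ ((R ∩ Q) △ R)) = {7}
R ∩ (Q △ (Q ∪ ((R ∩ Q) △ R))) = {7}
R △ (R ∩ Q) = {7}
(R △ (R ∩ Q)) ∪ Q = {1,2,3,7,9}
Q △ ((R △ (R ∩ Q)) ∪ Q) = {7}
R ∩ (Q △ ((R △ (R ∩ Q)) ∪ Q)) = {7}
Both equal {7}, so R ∩ (Q △ (Q ∪ ((R ∩ Q) △ R))) = R ∩ (Q △ ((R △ (R ∩ Q)) ∪ Q)).

Yes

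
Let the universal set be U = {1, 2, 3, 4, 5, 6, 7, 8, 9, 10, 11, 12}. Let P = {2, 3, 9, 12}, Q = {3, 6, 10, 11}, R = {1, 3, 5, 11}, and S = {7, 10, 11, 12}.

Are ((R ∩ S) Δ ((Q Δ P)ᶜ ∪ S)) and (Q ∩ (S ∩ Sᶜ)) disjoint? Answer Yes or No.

Yes

R ∩ S = {11}
Q Δ P = {2, 6, 9, 10, 11, 12}
(Q Δ P)ᶜ = {1, 3, 4, 5, 7, 8}
(Q Δ P)ᶜ ∪ S = {1, 3, 4, 5, 7, 8, 10, 11, 12}
(R ∩ S) Δ ((Q Δ P)ᶜ ∪ S) = {1, 3, 4, 5, 7, 8, 10, 12}
Sᶜ = {1, 2, 3, 4, 5, 6, 8, 9}
S ∩ Sᶜ = {}
Q ∩ (S ∩ Sᶜ) = {}
{1, 3, 4, 5, 7, 8, 10, 12} and {} share no elements.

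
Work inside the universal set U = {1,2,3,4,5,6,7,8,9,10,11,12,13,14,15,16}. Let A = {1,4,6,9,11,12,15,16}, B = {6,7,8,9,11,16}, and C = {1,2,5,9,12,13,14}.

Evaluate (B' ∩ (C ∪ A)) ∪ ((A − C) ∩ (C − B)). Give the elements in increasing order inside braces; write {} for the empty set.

{1,2,4,5,12,13,14,15}

B' = {1,2,3,4,5,10,12,13,14,15}
C ∪ A = {1,2,4,5,6,9,11,12,13,14,15,16}
B' ∩ (C ∪ A) = {1,2,4,5,12,13,14,15}
A − C = {4,6,11,15,16}
C − B = {1,2,5,12,13,14}
(A − C) ∩ (C − B) = {}
(B' ∩ (C ∪ A)) ∪ ((A − C) ∩ (C − B)) = {1,2,4,5,12,13,14,15}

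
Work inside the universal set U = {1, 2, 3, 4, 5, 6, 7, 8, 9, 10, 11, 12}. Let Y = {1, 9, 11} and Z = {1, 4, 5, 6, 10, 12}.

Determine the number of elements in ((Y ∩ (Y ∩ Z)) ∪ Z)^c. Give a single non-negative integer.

Y ∩ Z = {1}
Y ∩ (Y ∩ Z) = {1}
(Y ∩ (Y ∩ Z)) ∪ Z = {1, 4, 5, 6, 10, 12}
((Y ∩ (Y ∩ Z)) ∪ Z)^c = {2, 3, 7, 8, 9, 11}
|((Y ∩ (Y ∩ Z)) ∪ Z)^c| = 6

6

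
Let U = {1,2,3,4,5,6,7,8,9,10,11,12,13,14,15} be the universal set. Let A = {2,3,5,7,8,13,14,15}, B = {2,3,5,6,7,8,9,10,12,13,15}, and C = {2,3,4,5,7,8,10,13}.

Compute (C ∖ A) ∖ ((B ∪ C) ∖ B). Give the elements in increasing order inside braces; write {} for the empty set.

{10}

C ∖ A = {4,10}
B ∪ C = {2,3,4,5,6,7,8,9,10,12,13,15}
(B ∪ C) ∖ B = {4}
(C ∖ A) ∖ ((B ∪ C) ∖ B) = {10}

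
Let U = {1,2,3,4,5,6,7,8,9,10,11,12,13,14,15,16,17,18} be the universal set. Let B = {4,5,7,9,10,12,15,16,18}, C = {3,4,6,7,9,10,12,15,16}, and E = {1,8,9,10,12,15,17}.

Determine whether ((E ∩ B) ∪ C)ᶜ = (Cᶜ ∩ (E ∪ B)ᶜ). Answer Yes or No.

No

E ∩ B = {9,10,12,15}
(E ∩ B) ∪ C = {3,4,6,7,9,10,12,15,16}
((E ∩ B) ∪ C)ᶜ = {1,2,5,8,11,13,14,17,18}
Cᶜ = {1,2,5,8,11,13,14,17,18}
E ∪ B = {1,4,5,7,8,9,10,12,15,16,17,18}
(E ∪ B)ᶜ = {2,3,6,11,13,14}
Cᶜ ∩ (E ∪ B)ᶜ = {2,11,13,14}
1 ∈ ((E ∩ B) ∪ C)ᶜ but 1 ∉ Cᶜ ∩ (E ∪ B)ᶜ, so they differ.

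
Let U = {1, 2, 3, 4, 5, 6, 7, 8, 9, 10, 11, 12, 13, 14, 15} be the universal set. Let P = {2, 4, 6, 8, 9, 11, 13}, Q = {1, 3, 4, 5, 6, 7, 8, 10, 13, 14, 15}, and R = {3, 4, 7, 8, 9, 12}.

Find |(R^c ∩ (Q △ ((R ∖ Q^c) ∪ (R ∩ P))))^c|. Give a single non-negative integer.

8

R^c = {1, 2, 5, 6, 10, 11, 13, 14, 15}
Q^c = {2, 9, 11, 12}
R ∖ Q^c = {3, 4, 7, 8}
R ∩ P = {4, 8, 9}
(R ∖ Q^c) ∪ (R ∩ P) = {3, 4, 7, 8, 9}
Q △ ((R ∖ Q^c) ∪ (R ∩ P)) = {1, 5, 6, 9, 10, 13, 14, 15}
R^c ∩ (Q △ ((R ∖ Q^c) ∪ (R ∩ P))) = {1, 5, 6, 10, 13, 14, 15}
(R^c ∩ (Q △ ((R ∖ Q^c) ∪ (R ∩ P))))^c = {2, 3, 4, 7, 8, 9, 11, 12}
|(R^c ∩ (Q △ ((R ∖ Q^c) ∪ (R ∩ P))))^c| = 8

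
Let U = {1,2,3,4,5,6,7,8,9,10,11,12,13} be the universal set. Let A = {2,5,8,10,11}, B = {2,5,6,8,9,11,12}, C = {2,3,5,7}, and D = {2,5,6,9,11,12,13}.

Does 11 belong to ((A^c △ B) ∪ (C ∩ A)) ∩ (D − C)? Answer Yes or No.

Yes

11 ∈ A, so 11 ∉ A^c
11 ∉ A^c and 11 ∈ B, so 11 ∈ A^c △ B
11 ∉ C and 11 ∈ A, so 11 ∉ C ∩ A
11 ∈ (A^c △ B) and 11 ∉ (C ∩ A), so 11 ∈ (A^c △ B) ∪ (C ∩ A)
11 ∈ D and 11 ∉ C, so 11 ∈ D − C
11 ∈ ((A^c △ B) ∪ (C ∩ A)) and 11 ∈ (D − C), so 11 ∈ ((A^c △ B) ∪ (C ∩ A)) ∩ (D − C)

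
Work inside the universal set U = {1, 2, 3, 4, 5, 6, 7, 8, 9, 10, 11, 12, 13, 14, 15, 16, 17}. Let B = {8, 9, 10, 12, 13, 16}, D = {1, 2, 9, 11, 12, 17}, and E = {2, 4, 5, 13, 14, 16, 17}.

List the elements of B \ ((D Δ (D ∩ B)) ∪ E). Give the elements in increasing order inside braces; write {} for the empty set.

{8, 9, 10, 12}

D ∩ B = {9, 12}
D Δ (D ∩ B) = {1, 2, 11, 17}
(D Δ (D ∩ B)) ∪ E = {1, 2, 4, 5, 11, 13, 14, 16, 17}
B \ ((D Δ (D ∩ B)) ∪ E) = {8, 9, 10, 12}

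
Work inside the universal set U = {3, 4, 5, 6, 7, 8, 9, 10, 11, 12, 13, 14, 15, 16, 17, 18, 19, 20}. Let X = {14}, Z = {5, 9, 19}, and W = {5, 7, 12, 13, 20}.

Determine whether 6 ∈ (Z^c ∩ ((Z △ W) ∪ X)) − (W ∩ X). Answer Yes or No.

No

6 ∉ Z, so 6 ∈ Z^c
6 ∉ Z and 6 ∉ W, so 6 ∉ Z △ W
6 ∉ (Z △ W) and 6 ∉ X, so 6 ∉ (Z △ W) ∪ X
6 ∈ Z^c and 6 ∉ ((Z △ W) ∪ X), so 6 ∉ Z^c ∩ ((Z △ W) ∪ X)
6 ∉ W and 6 ∉ X, so 6 ∉ W ∩ X
6 ∉ (Z^c ∩ ((Z △ W) ∪ X)) and 6 ∉ (W ∩ X), so 6 ∉ (Z^c ∩ ((Z △ W) ∪ X)) − (W ∩ X)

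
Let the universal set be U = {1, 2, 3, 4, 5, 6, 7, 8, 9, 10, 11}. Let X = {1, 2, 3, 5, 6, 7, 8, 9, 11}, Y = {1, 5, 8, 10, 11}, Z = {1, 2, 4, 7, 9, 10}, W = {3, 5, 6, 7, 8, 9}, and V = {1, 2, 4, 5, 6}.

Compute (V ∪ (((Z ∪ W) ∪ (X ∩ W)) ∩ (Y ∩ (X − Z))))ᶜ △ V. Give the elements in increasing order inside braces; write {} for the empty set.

{1, 2, 3, 4, 5, 6, 7, 9, 10, 11}

Z ∪ W = {1, 2, 3, 4, 5, 6, 7, 8, 9, 10}
X ∩ W = {3, 5, 6, 7, 8, 9}
(Z ∪ W) ∪ (X ∩ W) = {1, 2, 3, 4, 5, 6, 7, 8, 9, 10}
X − Z = {3, 5, 6, 8, 11}
Y ∩ (X − Z) = {5, 8, 11}
((Z ∪ W) ∪ (X ∩ W)) ∩ (Y ∩ (X − Z)) = {5, 8}
V ∪ (((Z ∪ W) ∪ (X ∩ W)) ∩ (Y ∩ (X − Z))) = {1, 2, 4, 5, 6, 8}
(V ∪ (((Z ∪ W) ∪ (X ∩ W)) ∩ (Y ∩ (X − Z))))ᶜ = {3, 7, 9, 10, 11}
(V ∪ (((Z ∪ W) ∪ (X ∩ W)) ∩ (Y ∩ (X − Z))))ᶜ △ V = {1, 2, 3, 4, 5, 6, 7, 9, 10, 11}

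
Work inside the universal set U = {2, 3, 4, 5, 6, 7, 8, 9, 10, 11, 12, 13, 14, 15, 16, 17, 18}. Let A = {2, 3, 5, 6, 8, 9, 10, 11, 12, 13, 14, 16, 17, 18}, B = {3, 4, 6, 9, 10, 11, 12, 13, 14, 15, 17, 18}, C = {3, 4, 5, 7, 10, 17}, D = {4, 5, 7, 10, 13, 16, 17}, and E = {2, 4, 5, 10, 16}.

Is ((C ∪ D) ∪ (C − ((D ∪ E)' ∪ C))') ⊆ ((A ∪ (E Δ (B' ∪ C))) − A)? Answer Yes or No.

C ∪ D = {3, 4, 5, 7, 10, 13, 16, 17}
D ∪ E = {2, 4, 5, 7, 10, 13, 16, 17}
(D ∪ E)' = {3, 6, 8, 9, 11, 12, 14, 15, 18}
(D ∪ E)' ∪ C = {3, 4, 5, 6, 7, 8, 9, 10, 11, 12, 14, 15, 17, 18}
C − ((D ∪ E)' ∪ C) = {}
(C − ((D ∪ E)' ∪ C))' = {2, 3, 4, 5, 6, 7, 8, 9, 10, 11, 12, 13, 14, 15, 16, 17, 18}
(C ∪ D) ∪ (C − ((D ∪ E)' ∪ C))' = {2, 3, 4, 5, 6, 7, 8, 9, 10, 11, 12, 13, 14, 15, 16, 17, 18}
B' = {2, 5, 7, 8, 16}
B' ∪ C = {2, 3, 4, 5, 7, 8, 10, 16, 17}
E Δ (B' ∪ C) = {3, 7, 8, 17}
A ∪ (E Δ (B' ∪ C)) = {2, 3, 5, 6, 7, 8, 9, 10, 11, 12, 13, 14, 16, 17, 18}
(A ∪ (E Δ (B' ∪ C))) − A = {7}
2 ∈ (C ∪ D) ∪ (C − ((D ∪ E)' ∪ C))' but 2 ∉ (A ∪ (E Δ (B' ∪ C))) − A, so the inclusion fails.

No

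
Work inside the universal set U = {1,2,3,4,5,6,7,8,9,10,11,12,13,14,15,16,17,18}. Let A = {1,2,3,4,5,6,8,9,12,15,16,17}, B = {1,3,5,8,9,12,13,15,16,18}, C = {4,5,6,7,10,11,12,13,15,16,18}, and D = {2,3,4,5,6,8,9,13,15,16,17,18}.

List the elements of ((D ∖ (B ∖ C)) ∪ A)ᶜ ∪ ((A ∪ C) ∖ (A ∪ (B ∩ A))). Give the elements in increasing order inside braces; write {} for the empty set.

B ∖ C = {1,3,8,9}
D ∖ (B ∖ C) = {2,4,5,6,13,15,16,17,18}
(D ∖ (B ∖ C)) ∪ A = {1,2,3,4,5,6,8,9,12,13,15,16,17,18}
((D ∖ (B ∖ C)) ∪ A)ᶜ = {7,10,11,14}
A ∪ C = {1,2,3,4,5,6,7,8,9,10,11,12,13,15,16,17,18}
B ∩ A = {1,3,5,8,9,12,15,16}
A ∪ (B ∩ A) = {1,2,3,4,5,6,8,9,12,15,16,17}
(A ∪ C) ∖ (A ∪ (B ∩ A)) = {7,10,11,13,18}
((D ∖ (B ∖ C)) ∪ A)ᶜ ∪ ((A ∪ C) ∖ (A ∪ (B ∩ A))) = {7,10,11,13,14,18}

{7,10,11,13,14,18}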